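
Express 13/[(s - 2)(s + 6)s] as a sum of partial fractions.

Using cover-up method: α = 13/16, β = 13/48, γ = -13/12
Result: (13/16)/(s - 2) + (13/48)/(s + 6) - (13/12)/s


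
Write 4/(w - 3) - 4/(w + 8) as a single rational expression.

Common denominator (w - 3)(w + 8). Numerator: 4(w + 8) - 4(w - 3) = (4w + 32) - (4w - 12) = 44
Result: (44)/[(w - 3)(w + 8)]


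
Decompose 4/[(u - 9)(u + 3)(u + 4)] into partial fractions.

Using cover-up method: α = 1/39, β = -1/3, γ = 4/13
Result: (1/39)/(u - 9) - (1/3)/(u + 3) + (4/13)/(u + 4)


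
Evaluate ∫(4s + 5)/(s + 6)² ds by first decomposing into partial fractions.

Decompose: α = 4, β = 4·(-6) + 5 = -19, so (4s + 5)/(s + 6)² = 4/(s + 6) - 19/(s + 6)². Integrate: ∫ α/(s + 6) ds = 4 ln|(s + 6)|; ∫ β/(s + 6)² ds = 19/(s + 6). Sum: 4 ln|(s + 6)| + 19/(s + 6) + C


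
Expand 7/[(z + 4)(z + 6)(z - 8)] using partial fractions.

Using cover-up method: P = -7/24, Q = 1/4, R = 1/24
Result: (-7/24)/(z + 4) + (1/4)/(z + 6) + (1/24)/(z - 8)


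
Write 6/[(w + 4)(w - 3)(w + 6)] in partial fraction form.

Using cover-up method: α = -3/7, β = 2/21, γ = 1/3
Result: (-3/7)/(w + 4) + (2/21)/(w - 3) + (1/3)/(w + 6)


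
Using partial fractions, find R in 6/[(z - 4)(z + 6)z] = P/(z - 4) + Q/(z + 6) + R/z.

Cover-up at z = 0: R = 6/[(0 - 4)(0 + 6)] = 6/[(-4)(6)] = -6/24 = -1/4


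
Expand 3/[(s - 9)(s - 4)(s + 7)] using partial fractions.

Using cover-up method: P = 3/80, Q = -3/55, R = 3/176
Result: (3/80)/(s - 9) - (3/55)/(s - 4) + (3/176)/(s + 7)


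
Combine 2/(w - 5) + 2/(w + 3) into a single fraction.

Common denominator (w - 5)(w + 3). Numerator: 2(w + 3) + 2(w - 5) = (2w + 6) + (2w - 10) = 4w - 4
Result: (4w - 4)/[(w - 5)(w + 3)]


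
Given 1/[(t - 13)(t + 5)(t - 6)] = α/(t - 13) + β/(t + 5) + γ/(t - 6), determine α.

Cover-up at t = 13: α = 1/[(13 + 5)(13 - 6)] = 1/[(18)(7)] = 1/126


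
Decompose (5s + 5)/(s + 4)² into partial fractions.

(5s + 5) = α(s + 4) + β. At s = -4: β = 5·(-4) + 5 = -15. Coeff of s: α = 5
Result: 5/(s + 4) - 15/(s + 4)²


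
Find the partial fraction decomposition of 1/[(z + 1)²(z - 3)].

Cover-up at z=3: R = 1/(3 + 1)² = 1/16. Cover-up at z=-1: Q = 1/(-1 - 3) = -1/4. Comparing z² coeff: P = -R = -1/16
Result: (-1/16)/(z + 1) - (1/4)/(z + 1)² + (1/16)/(z - 3)


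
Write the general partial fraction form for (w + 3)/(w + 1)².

Repeated linear factor: P/(w + 1) + Q/(w + 1)²


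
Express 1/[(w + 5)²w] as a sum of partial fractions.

Cover-up at w=0: γ = 1/(0 + 5)² = 1/25. Cover-up at w=-5: β = 1/(-5 - 0) = -1/5. Comparing w² coeff: α = -γ = -1/25
Result: (-1/25)/(w + 5) - (1/5)/(w + 5)² + (1/25)/w


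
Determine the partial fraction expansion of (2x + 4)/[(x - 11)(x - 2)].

At x=11: A = (2·11 + 4)/(11 - 2) = 26/9. At x=2: B = (2·2 + 4)/(2 - 11) = -8/9
Result: (26/9)/(x - 11) - (8/9)/(x - 2)


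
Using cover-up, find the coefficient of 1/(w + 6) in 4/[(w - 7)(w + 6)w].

Cover (w + 6), set w=-6: 4/[(-6 - 7)(-6 - 0)] = 2/39


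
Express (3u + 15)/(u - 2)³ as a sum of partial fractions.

(3u + 15) = P(u - 2)² + Q(u - 2) + R. At u = 2: R = 3·2 + 15 = 21. Coefficients: P = 0, Q = 3
Result: 3/(u - 2)² + 21/(u - 2)³


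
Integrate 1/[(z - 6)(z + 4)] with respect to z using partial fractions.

Decompose: 1/[(z - 6)(z + 4)] = (1/10)/(z - 6) - (1/10)/(z + 4). Integrate each term: (1/10) ln|(z - 6)| - (1/10) ln|(z + 4)| + C


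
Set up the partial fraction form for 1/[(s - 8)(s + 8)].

Distinct linear factors: P/(s - 8) + Q/(s + 8)


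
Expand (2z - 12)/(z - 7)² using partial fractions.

(2z - 12) = α(z - 7) + β. At z = 7: β = 2·7 - 12 = 2. Coeff of z: α = 2
Result: 2/(z - 7) + 2/(z - 7)²


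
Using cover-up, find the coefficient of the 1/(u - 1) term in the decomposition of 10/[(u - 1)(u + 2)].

Cover (u - 1), set u=1: 10/((u + 2) at u=1) = 10/(3) = 10/3


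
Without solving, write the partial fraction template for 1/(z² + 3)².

Repeated quadratic factor: (Az + B)/(z² + 3) + (Cz + D)/(z² + 3)²


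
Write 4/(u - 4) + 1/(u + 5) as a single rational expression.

Common denominator (u - 4)(u + 5). Numerator: 4(u + 5) + 1(u - 4) = (4u + 20) + (u - 4) = 5u + 16
Result: (5u + 16)/[(u - 4)(u + 5)]


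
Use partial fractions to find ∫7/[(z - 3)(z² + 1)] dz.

Cover-up at z=3: α = 7/(3²+1) = 7/10. Coeff matching: β = -7/10, γ = -21/10. Decomposition: (7/10)/(z - 3) - ((7/10)z + 21/10)/(z² + 1). Integrate: linear → ln, quadratic → (1/2)ln + arctan: (7/10) ln|(z - 3)| - (7/20) ln(z² + 1) - (21/10) arctan(z) + C


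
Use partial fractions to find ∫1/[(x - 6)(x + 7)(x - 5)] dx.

Cover-up: P = 1/13, Q = 1/156, R = -1/12. Decomposition: (1/13)/(x - 6) + (1/156)/(x + 7) - (1/12)/(x - 5). Integrate each term: (1/13) ln|(x - 6)| + (1/156) ln|(x + 7)| - (1/12) ln|(x - 5)| + C


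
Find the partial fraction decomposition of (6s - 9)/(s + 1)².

(6s - 9) = A(s + 1) + B. At s = -1: B = 6·(-1) - 9 = -15. Coeff of s: A = 6
Result: 6/(s + 1) - 15/(s + 1)²


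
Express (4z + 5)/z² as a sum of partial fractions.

(4z + 5) = Az + B. At z = 0: B = 4·0 + 5 = 5. Coeff of z: A = 4
Result: 4/z + 5/z²


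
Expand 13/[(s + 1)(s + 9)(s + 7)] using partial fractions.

Using cover-up method: P = 13/48, Q = 13/16, R = -13/12
Result: (13/48)/(s + 1) + (13/16)/(s + 9) - (13/12)/(s + 7)


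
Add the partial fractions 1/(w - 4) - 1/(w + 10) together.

Common denominator (w - 4)(w + 10). Numerator: 1(w + 10) - 1(w - 4) = (w + 10) - (w - 4) = 14
Result: (14)/[(w - 4)(w + 10)]


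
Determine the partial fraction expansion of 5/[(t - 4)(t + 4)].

5/(t - 4)(t + 4) = P/(t - 4) + Q/(t + 4). P = 5/(4 + 4) = 5/8, Q = 5/(-4 - 4) = -5/8
Result: (5/8)/(t - 4) - (5/8)/(t + 4)


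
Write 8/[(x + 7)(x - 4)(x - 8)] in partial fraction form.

Using cover-up method: α = 8/165, β = -2/11, γ = 2/15
Result: (8/165)/(x + 7) - (2/11)/(x - 4) + (2/15)/(x - 8)


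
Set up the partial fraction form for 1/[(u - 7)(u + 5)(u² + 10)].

Two linear + quadratic: α/(u - 7) + β/(u + 5) + (γu + δ)/(u² + 10)


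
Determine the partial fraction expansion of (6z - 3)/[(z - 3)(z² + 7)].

At z=3: A = (6·3 - 3)/(3² + 7) = 15/16. B = -A = -15/16, C = 6 - 3·A = 51/16
Result: (15/16)/(z - 3) - ((15/16)z - 51/16)/(z² + 7)


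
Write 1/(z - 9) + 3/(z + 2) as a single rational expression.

Common denominator (z - 9)(z + 2). Numerator: 1(z + 2) + 3(z - 9) = (z + 2) + (3z - 27) = 4z - 25
Result: (4z - 25)/[(z - 9)(z + 2)]


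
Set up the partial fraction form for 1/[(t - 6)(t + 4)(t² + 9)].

Two linear + quadratic: α/(t - 6) + β/(t + 4) + (γt + δ)/(t² + 9)


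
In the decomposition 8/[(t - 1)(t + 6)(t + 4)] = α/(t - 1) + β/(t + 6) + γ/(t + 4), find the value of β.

Cover-up at t = -6: β = 8/[(-6 - 1)(-6 + 4)] = 8/[(-7)(-2)] = 8/14 = 4/7


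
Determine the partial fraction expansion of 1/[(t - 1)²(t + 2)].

Cover-up at t=-2: C = 1/(-2 - 1)² = 1/9. Cover-up at t=1: B = 1/(1 + 2) = 1/3. Comparing t² coeff: A = -C = -1/9
Result: (-1/9)/(t - 1) + (1/3)/(t - 1)² + (1/9)/(t + 2)


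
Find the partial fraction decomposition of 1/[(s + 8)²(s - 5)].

Cover-up at s=5: C = 1/(5 + 8)² = 1/169. Cover-up at s=-8: B = 1/(-8 - 5) = -1/13. Comparing s² coeff: A = -C = -1/169
Result: (-1/169)/(s + 8) - (1/13)/(s + 8)² + (1/169)/(s - 5)


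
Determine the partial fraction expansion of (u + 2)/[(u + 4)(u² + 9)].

At u=-4: P = (1·(-4) + 2)/((-4)² + 9) = -2/25. Q = -P = 2/25, R = 1 - (-4)·P = 17/25
Result: (-2/25)/(u + 4) + ((2/25)u + 17/25)/(u² + 9)


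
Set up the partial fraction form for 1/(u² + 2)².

Repeated quadratic factor: (Au + B)/(u² + 2) + (Cu + D)/(u² + 2)²


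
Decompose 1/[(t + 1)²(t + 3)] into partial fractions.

Cover-up at t=-3: C = 1/(-3 + 1)² = 1/4. Cover-up at t=-1: B = 1/(-1 + 3) = 1/2. Comparing t² coeff: A = -C = -1/4
Result: (-1/4)/(t + 1) + (1/2)/(t + 1)² + (1/4)/(t + 3)


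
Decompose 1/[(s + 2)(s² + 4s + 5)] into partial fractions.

Cover-up at s = -2: α = 1/((-2)² + 4·(-2) + 5) = 1. Then β = -α = -1, γ = -α·(4 - 2) = -2
Result: 1/(s + 2) - (s + 2)/(s² + 4s + 5)


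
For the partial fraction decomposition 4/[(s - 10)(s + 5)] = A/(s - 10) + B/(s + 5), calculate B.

Cover-up at s = -5: B = 4/(-5 - 10) = -4/15


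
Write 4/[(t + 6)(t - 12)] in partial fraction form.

4/(t + 6)(t - 12) = P/(t + 6) + Q/(t - 12). P = 4/(-6 - 12) = -2/9, Q = 4/(12 + 6) = 2/9
Result: (-2/9)/(t + 6) + (2/9)/(t - 12)


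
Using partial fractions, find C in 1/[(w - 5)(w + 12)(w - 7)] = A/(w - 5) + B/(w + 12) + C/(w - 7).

Cover-up at w = 7: C = 1/[(7 - 5)(7 + 12)] = 1/[(2)(19)] = 1/38


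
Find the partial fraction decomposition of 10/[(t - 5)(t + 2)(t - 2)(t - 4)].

Using Heaviside cover-up: (10/21)/(t - 5) - (5/84)/(t + 2) + (5/12)/(t - 2) - (5/6)/(t - 4)


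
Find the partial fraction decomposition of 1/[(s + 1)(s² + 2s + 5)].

Cover-up at s = -1: P = 1/((-1)² + 2·(-1) + 5) = 1/4. Then Q = -P = -1/4, R = -P·(2 - 1) = -1/4
Result: (1/4)/(s + 1) - ((1/4)s + 1/4)/(s² + 2s + 5)


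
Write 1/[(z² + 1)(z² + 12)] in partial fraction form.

Coefficient matching gives P = R = 0, Q = 1/(12-1) = 1/11, S = -Q = -1/11
Result: (1/11)/(z² + 1) - (1/11)/(z² + 12)


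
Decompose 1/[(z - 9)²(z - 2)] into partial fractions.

Cover-up at z=2: R = 1/(2 - 9)² = 1/49. Cover-up at z=9: Q = 1/(9 - 2) = 1/7. Comparing z² coeff: P = -R = -1/49
Result: (-1/49)/(z - 9) + (1/7)/(z - 9)² + (1/49)/(z - 2)


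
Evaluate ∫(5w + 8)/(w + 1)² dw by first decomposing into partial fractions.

Decompose: α = 5, β = 5·(-1) + 8 = 3, so (5w + 8)/(w + 1)² = 5/(w + 1) + 3/(w + 1)². Integrate: ∫ α/(w + 1) dw = 5 ln|(w + 1)|; ∫ β/(w + 1)² dw = -3/(w + 1). Sum: 5 ln|(w + 1)| - 3/(w + 1) + C


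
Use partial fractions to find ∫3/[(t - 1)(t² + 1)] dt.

Cover-up at t=1: P = 3/(1²+1) = 3/2. Coeff matching: Q = -3/2, R = -3/2. Decomposition: (3/2)/(t - 1) - ((3/2)t + 3/2)/(t² + 1). Integrate: linear → ln, quadratic → (1/2)ln + arctan: (3/2) ln|(t - 1)| - (3/4) ln(t² + 1) - (3/2) arctan(t) + C


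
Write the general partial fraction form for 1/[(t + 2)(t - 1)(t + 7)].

Three distinct linear factors: P/(t + 2) + Q/(t - 1) + R/(t + 7)


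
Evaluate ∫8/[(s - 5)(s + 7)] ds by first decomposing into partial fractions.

Decompose: 8/[(s - 5)(s + 7)] = (2/3)/(s - 5) - (2/3)/(s + 7). Integrate each term: (2/3) ln|(s - 5)| - (2/3) ln|(s + 7)| + C


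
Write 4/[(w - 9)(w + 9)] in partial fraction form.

4/(w - 9)(w + 9) = α/(w - 9) + β/(w + 9). α = 4/(9 + 9) = 2/9, β = 4/(-9 - 9) = -2/9
Result: (2/9)/(w - 9) - (2/9)/(w + 9)


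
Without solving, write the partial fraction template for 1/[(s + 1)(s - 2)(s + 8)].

Three distinct linear factors: α/(s + 1) + β/(s - 2) + γ/(s + 8)


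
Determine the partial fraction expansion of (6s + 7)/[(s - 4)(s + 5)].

At s=4: A = (6·4 + 7)/(4 + 5) = 31/9. At s=-5: B = (6·(-5) + 7)/(-5 - 4) = 23/9
Result: (31/9)/(s - 4) + (23/9)/(s + 5)


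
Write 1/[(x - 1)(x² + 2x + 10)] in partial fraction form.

Cover-up at x = 1: α = 1/(1² + 2·1 + 10) = 1/13. Then β = -α = -1/13, γ = -α·(2 + 1) = -3/13
Result: (1/13)/(x - 1) - ((1/13)x + 3/13)/(x² + 2x + 10)


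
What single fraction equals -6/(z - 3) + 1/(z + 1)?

Common denominator (z - 3)(z + 1). Numerator: -6(z + 1) + 1(z - 3) = (-6z - 6) + (z - 3) = -5z - 9
Result: (-5z - 9)/[(z - 3)(z + 1)]


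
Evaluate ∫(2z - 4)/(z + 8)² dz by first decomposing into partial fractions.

Decompose: A = 2, B = 2·(-8) - 4 = -20, so (2z - 4)/(z + 8)² = 2/(z + 8) - 20/(z + 8)². Integrate: ∫ A/(z + 8) dz = 2 ln|(z + 8)|; ∫ B/(z + 8)² dz = 20/(z + 8). Sum: 2 ln|(z + 8)| + 20/(z + 8) + C


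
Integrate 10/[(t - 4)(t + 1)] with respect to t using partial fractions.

Decompose: 10/[(t - 4)(t + 1)] = 2/(t - 4) - 2/(t + 1). Integrate each term: 2 ln|(t - 4)| - 2 ln|(t + 1)| + C


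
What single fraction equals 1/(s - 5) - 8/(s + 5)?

Common denominator (s - 5)(s + 5). Numerator: 1(s + 5) - 8(s - 5) = (s + 5) - (8s - 40) = -7s + 45
Result: (-7s + 45)/[(s - 5)(s + 5)]


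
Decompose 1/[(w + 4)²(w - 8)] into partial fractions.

Cover-up at w=8: C = 1/(8 + 4)² = 1/144. Cover-up at w=-4: B = 1/(-4 - 8) = -1/12. Comparing w² coeff: A = -C = -1/144
Result: (-1/144)/(w + 4) - (1/12)/(w + 4)² + (1/144)/(w - 8)


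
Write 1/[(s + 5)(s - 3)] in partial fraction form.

1/(s + 5)(s - 3) = α/(s + 5) + β/(s - 3). α = 1/(-5 - 3) = -1/8, β = 1/(3 + 5) = 1/8
Result: (-1/8)/(s + 5) + (1/8)/(s - 3)


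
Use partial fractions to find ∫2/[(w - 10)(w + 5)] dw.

Decompose: 2/[(w - 10)(w + 5)] = (2/15)/(w - 10) - (2/15)/(w + 5). Integrate each term: (2/15) ln|(w - 10)| - (2/15) ln|(w + 5)| + C


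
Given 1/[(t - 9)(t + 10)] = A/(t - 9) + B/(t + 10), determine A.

Cover-up at t = 9: A = 1/(9 + 10) = 1/19


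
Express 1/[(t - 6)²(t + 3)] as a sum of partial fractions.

Cover-up at t=-3: C = 1/(-3 - 6)² = 1/81. Cover-up at t=6: B = 1/(6 + 3) = 1/9. Comparing t² coeff: A = -C = -1/81
Result: (-1/81)/(t - 6) + (1/9)/(t - 6)² + (1/81)/(t + 3)


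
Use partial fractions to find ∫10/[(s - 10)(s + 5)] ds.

Decompose: 10/[(s - 10)(s + 5)] = (2/3)/(s - 10) - (2/3)/(s + 5). Integrate each term: (2/3) ln|(s - 10)| - (2/3) ln|(s + 5)| + C


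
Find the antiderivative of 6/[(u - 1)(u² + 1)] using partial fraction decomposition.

Cover-up at u=1: P = 6/(1²+1) = 3. Coeff matching: Q = -3, R = -3. Decomposition: 3/(u - 1) - (3u + 3)/(u² + 1). Integrate: linear → ln, quadratic → (1/2)ln + arctan: 3 ln|(u - 1)| - (3/2) ln(u² + 1) - 3 arctan(u) + C


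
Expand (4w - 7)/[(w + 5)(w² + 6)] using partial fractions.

At w=-5: P = (4·(-5) - 7)/((-5)² + 6) = -27/31. Q = -P = 27/31, R = 4 - (-5)·P = -11/31
Result: (-27/31)/(w + 5) + ((27/31)w - 11/31)/(w² + 6)


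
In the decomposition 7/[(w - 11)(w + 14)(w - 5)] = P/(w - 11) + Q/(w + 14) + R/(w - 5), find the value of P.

Cover-up at w = 11: P = 7/[(11 + 14)(11 - 5)] = 7/[(25)(6)] = 7/150


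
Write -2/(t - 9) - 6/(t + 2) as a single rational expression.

Common denominator (t - 9)(t + 2). Numerator: -2(t + 2) - 6(t - 9) = (-2t - 4) - (6t - 54) = -8t + 50
Result: (-8t + 50)/[(t - 9)(t + 2)]


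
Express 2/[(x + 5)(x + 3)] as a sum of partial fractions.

2/(x + 5)(x + 3) = P/(x + 5) + Q/(x + 3). P = 2/(-5 + 3) = -1, Q = 2/(-3 + 5) = 1
Result: -1/(x + 5) + 1/(x + 3)


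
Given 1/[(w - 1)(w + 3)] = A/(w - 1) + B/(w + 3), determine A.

Cover-up at w = 1: A = 1/(1 + 3) = 1/4


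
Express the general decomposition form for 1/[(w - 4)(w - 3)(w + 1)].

Three distinct linear factors: A/(w - 4) + B/(w - 3) + C/(w + 1)


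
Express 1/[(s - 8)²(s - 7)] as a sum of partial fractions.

Cover-up at s=7: C = 1/(7 - 8)² = 1. Cover-up at s=8: B = 1/(8 - 7) = 1. Comparing s² coeff: A = -C = -1
Result: -1/(s - 8) + 1/(s - 8)² + 1/(s - 7)


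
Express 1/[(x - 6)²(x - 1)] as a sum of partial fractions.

Cover-up at x=1: C = 1/(1 - 6)² = 1/25. Cover-up at x=6: B = 1/(6 - 1) = 1/5. Comparing x² coeff: A = -C = -1/25
Result: (-1/25)/(x - 6) + (1/5)/(x - 6)² + (1/25)/(x - 1)


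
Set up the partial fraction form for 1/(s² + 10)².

Repeated quadratic factor: (Ps + Q)/(s² + 10) + (Rs + S)/(s² + 10)²


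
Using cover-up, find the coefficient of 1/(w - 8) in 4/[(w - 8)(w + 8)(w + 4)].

Cover (w - 8), set w=8: 4/[(8 + 8)(8 + 4)] = 1/48


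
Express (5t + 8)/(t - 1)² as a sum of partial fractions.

(5t + 8) = A(t - 1) + B. At t = 1: B = 5·1 + 8 = 13. Coeff of t: A = 5
Result: 5/(t - 1) + 13/(t - 1)²


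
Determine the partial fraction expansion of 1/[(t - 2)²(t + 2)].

Cover-up at t=-2: C = 1/(-2 - 2)² = 1/16. Cover-up at t=2: B = 1/(2 + 2) = 1/4. Comparing t² coeff: A = -C = -1/16
Result: (-1/16)/(t - 2) + (1/4)/(t - 2)² + (1/16)/(t + 2)


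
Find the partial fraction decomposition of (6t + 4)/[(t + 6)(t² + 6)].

At t=-6: A = (6·(-6) + 4)/((-6)² + 6) = -16/21. B = -A = 16/21, C = 6 - (-6)·A = 10/7
Result: (-16/21)/(t + 6) + ((16/21)t + 10/7)/(t² + 6)


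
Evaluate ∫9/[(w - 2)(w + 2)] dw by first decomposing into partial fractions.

Decompose: 9/[(w - 2)(w + 2)] = (9/4)/(w - 2) - (9/4)/(w + 2). Integrate each term: (9/4) ln|(w - 2)| - (9/4) ln|(w + 2)| + C


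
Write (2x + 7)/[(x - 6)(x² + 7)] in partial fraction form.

At x=6: α = (2·6 + 7)/(6² + 7) = 19/43. β = -α = -19/43, γ = 2 - 6·α = -28/43
Result: (19/43)/(x - 6) - ((19/43)x + 28/43)/(x² + 7)


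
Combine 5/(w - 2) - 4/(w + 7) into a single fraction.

Common denominator (w - 2)(w + 7). Numerator: 5(w + 7) - 4(w - 2) = (5w + 35) - (4w - 8) = w + 43
Result: (w + 43)/[(w - 2)(w + 7)]


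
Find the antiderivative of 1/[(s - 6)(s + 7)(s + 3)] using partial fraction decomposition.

Cover-up: P = 1/117, Q = 1/52, R = -1/36. Decomposition: (1/117)/(s - 6) + (1/52)/(s + 7) - (1/36)/(s + 3). Integrate each term: (1/117) ln|(s - 6)| + (1/52) ln|(s + 7)| - (1/36) ln|(s + 3)| + C


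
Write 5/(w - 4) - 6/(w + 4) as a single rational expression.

Common denominator (w - 4)(w + 4). Numerator: 5(w + 4) - 6(w - 4) = (5w + 20) - (6w - 24) = -w + 44
Result: (-w + 44)/[(w - 4)(w + 4)]


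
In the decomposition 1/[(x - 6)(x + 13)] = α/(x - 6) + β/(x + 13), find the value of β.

Cover-up at x = -13: β = 1/(-13 - 6) = -1/19


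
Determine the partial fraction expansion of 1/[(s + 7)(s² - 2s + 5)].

Cover-up at s = -7: P = 1/((-7)² - 2·(-7) + 5) = 1/68. Then Q = -P = -1/68, R = -P·(-2 - 7) = 9/68
Result: (1/68)/(s + 7) - ((1/68)s - 9/68)/(s² - 2s + 5)


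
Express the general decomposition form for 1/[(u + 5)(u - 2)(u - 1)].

Three distinct linear factors: P/(u + 5) + Q/(u - 2) + R/(u - 1)


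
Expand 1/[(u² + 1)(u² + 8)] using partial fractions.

Coefficient matching gives A = C = 0, B = 1/(8-1) = 1/7, D = -B = -1/7
Result: (1/7)/(u² + 1) - (1/7)/(u² + 8)


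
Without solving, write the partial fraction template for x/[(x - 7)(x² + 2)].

Linear + irreducible quadratic: P/(x - 7) + (Qx + R)/(x² + 2)


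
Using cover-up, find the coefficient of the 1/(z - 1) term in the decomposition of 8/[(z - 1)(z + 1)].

Cover (z - 1), set z=1: 8/((z + 1) at z=1) = 8/(2) = 4


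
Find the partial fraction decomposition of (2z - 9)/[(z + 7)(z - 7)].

At z=-7: P = (2·(-7) - 9)/(-7 - 7) = 23/14. At z=7: Q = (2·7 - 9)/(7 + 7) = 5/14
Result: (23/14)/(z + 7) + (5/14)/(z - 7)


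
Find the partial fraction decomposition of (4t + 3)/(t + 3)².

(4t + 3) = P(t + 3) + Q. At t = -3: Q = 4·(-3) + 3 = -9. Coeff of t: P = 4
Result: 4/(t + 3) - 9/(t + 3)²


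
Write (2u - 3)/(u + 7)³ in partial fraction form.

(2u - 3) = α(u + 7)² + β(u + 7) + γ. At u = -7: γ = 2·(-7) - 3 = -17. Coefficients: α = 0, β = 2
Result: 2/(u + 7)² - 17/(u + 7)³


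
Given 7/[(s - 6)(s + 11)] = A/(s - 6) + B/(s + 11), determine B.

Cover-up at s = -11: B = 7/(-11 - 6) = -7/17


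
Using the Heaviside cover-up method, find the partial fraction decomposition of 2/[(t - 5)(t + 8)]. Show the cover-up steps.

Cover (t - 5): set t=5, get A = 2/(5 + 8) = 2/13. Cover (t + 8): set t=-8, get B = 2/(-8 - 5) = -2/13.
Result: (2/13)/(t - 5) - (2/13)/(t + 8)


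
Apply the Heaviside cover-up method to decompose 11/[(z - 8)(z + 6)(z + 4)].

Cover (z - 8), z=8: A = 11/[(8 + 6)(8 + 4)] = 11/168. Cover (z + 6), z=-6: B = 11/[(-6 - 8)(-6 + 4)] = 11/28. Cover (z + 4), z=-4: C = 11/[(-4 - 8)(-4 + 6)] = -11/24.
Result: (11/168)/(z - 8) + (11/28)/(z + 6) - (11/24)/(z + 4)


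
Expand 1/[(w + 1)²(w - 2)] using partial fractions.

Cover-up at w=2: R = 1/(2 + 1)² = 1/9. Cover-up at w=-1: Q = 1/(-1 - 2) = -1/3. Comparing w² coeff: P = -R = -1/9
Result: (-1/9)/(w + 1) - (1/3)/(w + 1)² + (1/9)/(w - 2)


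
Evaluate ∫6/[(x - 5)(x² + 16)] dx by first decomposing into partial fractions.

Cover-up at x=5: α = 6/(5²+16) = 6/41. Coeff matching: β = -6/41, γ = -30/41. Decomposition: (6/41)/(x - 5) - ((6/41)x + 30/41)/(x² + 16). Integrate: linear → ln, quadratic → (1/2)ln + arctan: (6/41) ln|(x - 5)| - (3/41) ln(x² + 16) - (15/82) arctan(x/4) + C


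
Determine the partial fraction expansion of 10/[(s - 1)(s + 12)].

10/(s - 1)(s + 12) = α/(s - 1) + β/(s + 12). α = 10/(1 + 12) = 10/13, β = 10/(-12 - 1) = -10/13
Result: (10/13)/(s - 1) - (10/13)/(s + 12)


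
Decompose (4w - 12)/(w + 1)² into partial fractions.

(4w - 12) = α(w + 1) + β. At w = -1: β = 4·(-1) - 12 = -16. Coeff of w: α = 4
Result: 4/(w + 1) - 16/(w + 1)²


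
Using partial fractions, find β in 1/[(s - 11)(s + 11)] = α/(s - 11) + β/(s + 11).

Cover-up at s = -11: β = 1/(-11 - 11) = -1/22


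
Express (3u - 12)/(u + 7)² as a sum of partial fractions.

(3u - 12) = A(u + 7) + B. At u = -7: B = 3·(-7) - 12 = -33. Coeff of u: A = 3
Result: 3/(u + 7) - 33/(u + 7)²


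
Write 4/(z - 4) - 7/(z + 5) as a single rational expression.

Common denominator (z - 4)(z + 5). Numerator: 4(z + 5) - 7(z - 4) = (4z + 20) - (7z - 28) = -3z + 48
Result: (-3z + 48)/[(z - 4)(z + 5)]


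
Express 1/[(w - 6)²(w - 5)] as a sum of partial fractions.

Cover-up at w=5: R = 1/(5 - 6)² = 1. Cover-up at w=6: Q = 1/(6 - 5) = 1. Comparing w² coeff: P = -R = -1
Result: -1/(w - 6) + 1/(w - 6)² + 1/(w - 5)


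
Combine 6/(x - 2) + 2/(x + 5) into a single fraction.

Common denominator (x - 2)(x + 5). Numerator: 6(x + 5) + 2(x - 2) = (6x + 30) + (2x - 4) = 8x + 26
Result: (8x + 26)/[(x - 2)(x + 5)]


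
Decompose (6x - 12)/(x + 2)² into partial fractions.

(6x - 12) = P(x + 2) + Q. At x = -2: Q = 6·(-2) - 12 = -24. Coeff of x: P = 6
Result: 6/(x + 2) - 24/(x + 2)²


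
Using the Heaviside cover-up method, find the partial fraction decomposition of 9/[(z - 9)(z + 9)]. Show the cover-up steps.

Cover (z - 9): set z=9, get α = 9/(9 + 9) = 1/2. Cover (z + 9): set z=-9, get β = 9/(-9 - 9) = -1/2.
Result: (1/2)/(z - 9) - (1/2)/(z + 9)


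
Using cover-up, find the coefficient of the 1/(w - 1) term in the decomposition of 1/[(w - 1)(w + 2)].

Cover (w - 1), set w=1: 1/((w + 2) at w=1) = 1/(3) = 1/3


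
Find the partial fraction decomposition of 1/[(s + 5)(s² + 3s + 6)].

Cover-up at s = -5: A = 1/((-5)² + 3·(-5) + 6) = 1/16. Then B = -A = -1/16, C = -A·(3 - 5) = 1/8
Result: (1/16)/(s + 5) - ((1/16)s - 1/8)/(s² + 3s + 6)


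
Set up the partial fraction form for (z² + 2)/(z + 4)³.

Repeated linear factor (power 3): A/(z + 4) + B/(z + 4)² + C/(z + 4)³


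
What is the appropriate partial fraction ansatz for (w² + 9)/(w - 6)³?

Repeated linear factor (power 3): A/(w - 6) + B/(w - 6)² + C/(w - 6)³


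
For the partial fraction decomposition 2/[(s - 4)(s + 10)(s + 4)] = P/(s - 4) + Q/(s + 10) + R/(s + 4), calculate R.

Cover-up at s = -4: R = 2/[(-4 - 4)(-4 + 10)] = 2/[(-8)(6)] = -2/48 = -1/24


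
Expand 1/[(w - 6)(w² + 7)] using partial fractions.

Cover-up at w = 6: α = 1/(6² + 7) = 1/43. Then β = -α = -1/43, γ = -α·(0 + 6) = -6/43
Result: (1/43)/(w - 6) - ((1/43)w + 6/43)/(w² + 7)


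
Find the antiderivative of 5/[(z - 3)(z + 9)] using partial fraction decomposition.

Decompose: 5/[(z - 3)(z + 9)] = (5/12)/(z - 3) - (5/12)/(z + 9). Integrate each term: (5/12) ln|(z - 3)| - (5/12) ln|(z + 9)| + C


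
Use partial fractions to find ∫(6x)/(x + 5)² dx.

Decompose: P = 6, Q = 6·(-5) + 0 = -30, so (6x)/(x + 5)² = 6/(x + 5) - 30/(x + 5)². Integrate: ∫ P/(x + 5) dx = 6 ln|(x + 5)|; ∫ Q/(x + 5)² dx = 30/(x + 5). Sum: 6 ln|(x + 5)| + 30/(x + 5) + C


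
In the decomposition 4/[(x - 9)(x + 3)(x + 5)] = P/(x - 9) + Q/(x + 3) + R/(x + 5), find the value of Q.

Cover-up at x = -3: Q = 4/[(-3 - 9)(-3 + 5)] = 4/[(-12)(2)] = -4/24 = -1/6


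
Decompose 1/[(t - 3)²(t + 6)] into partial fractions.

Cover-up at t=-6: R = 1/(-6 - 3)² = 1/81. Cover-up at t=3: Q = 1/(3 + 6) = 1/9. Comparing t² coeff: P = -R = -1/81
Result: (-1/81)/(t - 3) + (1/9)/(t - 3)² + (1/81)/(t + 6)


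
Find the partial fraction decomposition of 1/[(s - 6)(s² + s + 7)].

Cover-up at s = 6: α = 1/(6² + 1·6 + 7) = 1/49. Then β = -α = -1/49, γ = -α·(1 + 6) = -1/7
Result: (1/49)/(s - 6) - ((1/49)s + 1/7)/(s² + s + 7)


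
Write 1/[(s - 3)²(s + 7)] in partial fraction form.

Cover-up at s=-7: C = 1/(-7 - 3)² = 1/100. Cover-up at s=3: B = 1/(3 + 7) = 1/10. Comparing s² coeff: A = -C = -1/100
Result: (-1/100)/(s - 3) + (1/10)/(s - 3)² + (1/100)/(s + 7)


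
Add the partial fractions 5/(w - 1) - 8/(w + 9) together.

Common denominator (w - 1)(w + 9). Numerator: 5(w + 9) - 8(w - 1) = (5w + 45) - (8w - 8) = -3w + 53
Result: (-3w + 53)/[(w - 1)(w + 9)]


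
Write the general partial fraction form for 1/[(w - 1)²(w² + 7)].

Repeated linear + quadratic: P/(w - 1) + Q/(w - 1)² + (Rw + S)/(w² + 7)


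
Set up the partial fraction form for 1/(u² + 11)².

Repeated quadratic factor: (Pu + Q)/(u² + 11) + (Ru + S)/(u² + 11)²


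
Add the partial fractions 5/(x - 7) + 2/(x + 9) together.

Common denominator (x - 7)(x + 9). Numerator: 5(x + 9) + 2(x - 7) = (5x + 45) + (2x - 14) = 7x + 31
Result: (7x + 31)/[(x - 7)(x + 9)]


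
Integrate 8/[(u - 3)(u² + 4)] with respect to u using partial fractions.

Cover-up at u=3: P = 8/(3²+4) = 8/13. Coeff matching: Q = -8/13, R = -24/13. Decomposition: (8/13)/(u - 3) - ((8/13)u + 24/13)/(u² + 4). Integrate: linear → ln, quadratic → (1/2)ln + arctan: (8/13) ln|(u - 3)| - (4/13) ln(u² + 4) - (12/13) arctan(u/2) + C


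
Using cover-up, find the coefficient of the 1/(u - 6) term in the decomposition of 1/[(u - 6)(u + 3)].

Cover (u - 6), set u=6: 1/((u + 3) at u=6) = 1/(9) = 1/9


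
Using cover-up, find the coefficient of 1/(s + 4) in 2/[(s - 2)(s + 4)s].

Cover (s + 4), set s=-4: 2/[(-4 - 2)(-4 - 0)] = 1/12


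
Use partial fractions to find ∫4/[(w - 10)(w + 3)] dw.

Decompose: 4/[(w - 10)(w + 3)] = (4/13)/(w - 10) - (4/13)/(w + 3). Integrate each term: (4/13) ln|(w - 10)| - (4/13) ln|(w + 3)| + C


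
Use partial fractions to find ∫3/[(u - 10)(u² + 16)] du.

Cover-up at u=10: α = 3/(10²+16) = 3/116. Coeff matching: β = -3/116, γ = -15/58. Decomposition: (3/116)/(u - 10) - ((3/116)u + 15/58)/(u² + 16). Integrate: linear → ln, quadratic → (1/2)ln + arctan: (3/116) ln|(u - 10)| - (3/232) ln(u² + 16) - (15/232) arctan(u/4) + C


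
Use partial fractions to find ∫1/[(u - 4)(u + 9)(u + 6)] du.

Cover-up: P = 1/130, Q = 1/39, R = -1/30. Decomposition: (1/130)/(u - 4) + (1/39)/(u + 9) - (1/30)/(u + 6). Integrate each term: (1/130) ln|(u - 4)| + (1/39) ln|(u + 9)| - (1/30) ln|(u + 6)| + C


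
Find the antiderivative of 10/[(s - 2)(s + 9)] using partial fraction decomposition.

Decompose: 10/[(s - 2)(s + 9)] = (10/11)/(s - 2) - (10/11)/(s + 9). Integrate each term: (10/11) ln|(s - 2)| - (10/11) ln|(s + 9)| + C


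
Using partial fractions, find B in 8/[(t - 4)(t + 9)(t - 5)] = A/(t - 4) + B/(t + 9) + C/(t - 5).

Cover-up at t = -9: B = 8/[(-9 - 4)(-9 - 5)] = 8/[(-13)(-14)] = 8/182 = 4/91


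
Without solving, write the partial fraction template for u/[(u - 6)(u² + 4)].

Linear + irreducible quadratic: A/(u - 6) + (Bu + C)/(u² + 4)


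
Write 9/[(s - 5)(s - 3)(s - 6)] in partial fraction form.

Using cover-up method: A = -9/2, B = 3/2, C = 3
Result: (-9/2)/(s - 5) + (3/2)/(s - 3) + 3/(s - 6)


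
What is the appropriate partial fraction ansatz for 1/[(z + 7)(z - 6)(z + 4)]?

Three distinct linear factors: A/(z + 7) + B/(z - 6) + C/(z + 4)


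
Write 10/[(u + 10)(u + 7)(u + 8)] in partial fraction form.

Using cover-up method: A = 5/3, B = 10/3, C = -5
Result: (5/3)/(u + 10) + (10/3)/(u + 7) - 5/(u + 8)


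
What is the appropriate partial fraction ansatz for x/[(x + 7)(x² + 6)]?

Linear + irreducible quadratic: A/(x + 7) + (Bx + C)/(x² + 6)


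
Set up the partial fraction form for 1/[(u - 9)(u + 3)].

Distinct linear factors: A/(u - 9) + B/(u + 3)


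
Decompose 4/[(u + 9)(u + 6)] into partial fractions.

4/(u + 9)(u + 6) = α/(u + 9) + β/(u + 6). α = 4/(-9 + 6) = -4/3, β = 4/(-6 + 9) = 4/3
Result: (-4/3)/(u + 9) + (4/3)/(u + 6)


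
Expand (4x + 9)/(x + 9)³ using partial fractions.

(4x + 9) = A(x + 9)² + B(x + 9) + C. At x = -9: C = 4·(-9) + 9 = -27. Coefficients: A = 0, B = 4
Result: 4/(x + 9)² - 27/(x + 9)³


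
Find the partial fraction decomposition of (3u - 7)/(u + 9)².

(3u - 7) = α(u + 9) + β. At u = -9: β = 3·(-9) - 7 = -34. Coeff of u: α = 3
Result: 3/(u + 9) - 34/(u + 9)²


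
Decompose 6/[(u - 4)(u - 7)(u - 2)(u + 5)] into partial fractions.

Using Heaviside cover-up: (-1/9)/(u - 4) + (1/30)/(u - 7) + (3/35)/(u - 2) - (1/126)/(u + 5)


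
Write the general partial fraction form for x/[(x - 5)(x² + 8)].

Linear + irreducible quadratic: P/(x - 5) + (Qx + R)/(x² + 8)


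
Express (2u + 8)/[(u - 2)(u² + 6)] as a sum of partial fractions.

At u=2: A = (2·2 + 8)/(2² + 6) = 6/5. B = -A = -6/5, C = 2 - 2·A = -2/5
Result: (6/5)/(u - 2) - ((6/5)u + 2/5)/(u² + 6)


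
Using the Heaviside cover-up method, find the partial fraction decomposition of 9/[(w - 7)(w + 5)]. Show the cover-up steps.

Cover (w - 7): set w=7, get A = 9/(7 + 5) = 3/4. Cover (w + 5): set w=-5, get B = 9/(-5 - 7) = -3/4.
Result: (3/4)/(w - 7) - (3/4)/(w + 5)


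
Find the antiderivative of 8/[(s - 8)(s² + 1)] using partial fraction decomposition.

Cover-up at s=8: A = 8/(8²+1) = 8/65. Coeff matching: B = -8/65, C = -64/65. Decomposition: (8/65)/(s - 8) - ((8/65)s + 64/65)/(s² + 1). Integrate: linear → ln, quadratic → (1/2)ln + arctan: (8/65) ln|(s - 8)| - (4/65) ln(s² + 1) - (64/65) arctan(s) + C


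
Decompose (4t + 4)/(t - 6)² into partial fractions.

(4t + 4) = α(t - 6) + β. At t = 6: β = 4·6 + 4 = 28. Coeff of t: α = 4
Result: 4/(t - 6) + 28/(t - 6)²


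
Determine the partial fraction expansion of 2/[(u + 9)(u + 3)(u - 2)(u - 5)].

Using Heaviside cover-up: (-1/462)/(u + 9) + (1/120)/(u + 3) - (2/165)/(u - 2) + (1/168)/(u - 5)


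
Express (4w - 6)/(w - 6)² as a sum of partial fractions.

(4w - 6) = α(w - 6) + β. At w = 6: β = 4·6 - 6 = 18. Coeff of w: α = 4
Result: 4/(w - 6) + 18/(w - 6)²


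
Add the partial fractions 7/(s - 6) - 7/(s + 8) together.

Common denominator (s - 6)(s + 8). Numerator: 7(s + 8) - 7(s - 6) = (7s + 56) - (7s - 42) = 98
Result: (98)/[(s - 6)(s + 8)]


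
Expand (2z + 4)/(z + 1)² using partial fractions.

(2z + 4) = P(z + 1) + Q. At z = -1: Q = 2·(-1) + 4 = 2. Coeff of z: P = 2
Result: 2/(z + 1) + 2/(z + 1)²


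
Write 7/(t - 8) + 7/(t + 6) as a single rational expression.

Common denominator (t - 8)(t + 6). Numerator: 7(t + 6) + 7(t - 8) = (7t + 42) + (7t - 56) = 14t - 14
Result: (14t - 14)/[(t - 8)(t + 6)]


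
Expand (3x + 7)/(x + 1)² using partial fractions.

(3x + 7) = P(x + 1) + Q. At x = -1: Q = 3·(-1) + 7 = 4. Coeff of x: P = 3
Result: 3/(x + 1) + 4/(x + 1)²


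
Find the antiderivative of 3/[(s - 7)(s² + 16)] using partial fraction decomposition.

Cover-up at s=7: P = 3/(7²+16) = 3/65. Coeff matching: Q = -3/65, R = -21/65. Decomposition: (3/65)/(s - 7) - ((3/65)s + 21/65)/(s² + 16). Integrate: linear → ln, quadratic → (1/2)ln + arctan: (3/65) ln|(s - 7)| - (3/130) ln(s² + 16) - (21/260) arctan(s/4) + C


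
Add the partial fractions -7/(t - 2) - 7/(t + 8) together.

Common denominator (t - 2)(t + 8). Numerator: -7(t + 8) - 7(t - 2) = (-7t - 56) - (7t - 14) = -14t - 42
Result: (-14t - 42)/[(t - 2)(t + 8)]


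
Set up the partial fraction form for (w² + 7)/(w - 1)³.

Repeated linear factor (power 3): A/(w - 1) + B/(w - 1)² + C/(w - 1)³


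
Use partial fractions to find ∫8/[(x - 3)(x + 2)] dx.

Decompose: 8/[(x - 3)(x + 2)] = (8/5)/(x - 3) - (8/5)/(x + 2). Integrate each term: (8/5) ln|(x - 3)| - (8/5) ln|(x + 2)| + C


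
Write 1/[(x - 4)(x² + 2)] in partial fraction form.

Cover-up at x = 4: P = 1/(4² + 2) = 1/18. Then Q = -P = -1/18, R = -P·(0 + 4) = -2/9
Result: (1/18)/(x - 4) - ((1/18)x + 2/9)/(x² + 2)


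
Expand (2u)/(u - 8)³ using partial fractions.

(2u) = A(u - 8)² + B(u - 8) + C. At u = 8: C = 2·8 + 0 = 16. Coefficients: A = 0, B = 2
Result: 2/(u - 8)² + 16/(u - 8)³


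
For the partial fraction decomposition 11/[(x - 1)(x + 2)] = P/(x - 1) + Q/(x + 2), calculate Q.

Cover-up at x = -2: Q = 11/(-2 - 1) = -11/3


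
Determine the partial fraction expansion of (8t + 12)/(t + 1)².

(8t + 12) = A(t + 1) + B. At t = -1: B = 8·(-1) + 12 = 4. Coeff of t: A = 8
Result: 8/(t + 1) + 4/(t + 1)²


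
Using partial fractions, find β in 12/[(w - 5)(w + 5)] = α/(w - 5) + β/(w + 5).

Cover-up at w = -5: β = 12/(-5 - 5) = -12/10 = -6/5


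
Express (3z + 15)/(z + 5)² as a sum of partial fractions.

(3z + 15) = A(z + 5) + B. At z = -5: B = 3·(-5) + 15 = 0. Coeff of z: A = 3
Result: 3/(z + 5)


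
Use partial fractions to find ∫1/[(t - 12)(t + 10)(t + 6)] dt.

Cover-up: A = 1/396, B = 1/88, C = -1/72. Decomposition: (1/396)/(t - 12) + (1/88)/(t + 10) - (1/72)/(t + 6). Integrate each term: (1/396) ln|(t - 12)| + (1/88) ln|(t + 10)| - (1/72) ln|(t + 6)| + C


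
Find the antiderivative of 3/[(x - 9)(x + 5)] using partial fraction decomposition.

Decompose: 3/[(x - 9)(x + 5)] = (3/14)/(x - 9) - (3/14)/(x + 5). Integrate each term: (3/14) ln|(x - 9)| - (3/14) ln|(x + 5)| + C


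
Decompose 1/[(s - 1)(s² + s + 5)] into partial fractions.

Cover-up at s = 1: A = 1/(1² + 1·1 + 5) = 1/7. Then B = -A = -1/7, C = -A·(1 + 1) = -2/7
Result: (1/7)/(s - 1) - ((1/7)s + 2/7)/(s² + s + 5)


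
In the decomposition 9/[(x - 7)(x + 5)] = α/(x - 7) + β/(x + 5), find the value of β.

Cover-up at x = -5: β = 9/(-5 - 7) = -9/12 = -3/4


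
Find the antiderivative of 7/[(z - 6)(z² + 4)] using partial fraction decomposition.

Cover-up at z=6: P = 7/(6²+4) = 7/40. Coeff matching: Q = -7/40, R = -21/20. Decomposition: (7/40)/(z - 6) - ((7/40)z + 21/20)/(z² + 4). Integrate: linear → ln, quadratic → (1/2)ln + arctan: (7/40) ln|(z - 6)| - (7/80) ln(z² + 4) - (21/40) arctan(z/2) + C


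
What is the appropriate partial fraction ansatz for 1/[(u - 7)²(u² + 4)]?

Repeated linear + quadratic: A/(u - 7) + B/(u - 7)² + (Cu + D)/(u² + 4)


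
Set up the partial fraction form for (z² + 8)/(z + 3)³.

Repeated linear factor (power 3): A/(z + 3) + B/(z + 3)² + C/(z + 3)³


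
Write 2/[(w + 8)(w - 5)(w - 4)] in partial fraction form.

Using cover-up method: α = 1/78, β = 2/13, γ = -1/6
Result: (1/78)/(w + 8) + (2/13)/(w - 5) - (1/6)/(w - 4)


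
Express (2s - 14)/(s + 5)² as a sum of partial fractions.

(2s - 14) = α(s + 5) + β. At s = -5: β = 2·(-5) - 14 = -24. Coeff of s: α = 2
Result: 2/(s + 5) - 24/(s + 5)²


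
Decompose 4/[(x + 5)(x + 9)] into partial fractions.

4/(x + 5)(x + 9) = P/(x + 5) + Q/(x + 9). P = 4/(-5 + 9) = 1, Q = 4/(-9 + 5) = -1
Result: 1/(x + 5) - 1/(x + 9)


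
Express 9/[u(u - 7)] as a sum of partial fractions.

9/u(u - 7) = A/u + B/(u - 7). A = 9/(0 - 7) = -9/7, B = 9/(7 - 0) = 9/7
Result: (-9/7)/u + (9/7)/(u - 7)


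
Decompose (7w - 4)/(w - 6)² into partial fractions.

(7w - 4) = α(w - 6) + β. At w = 6: β = 7·6 - 4 = 38. Coeff of w: α = 7
Result: 7/(w - 6) + 38/(w - 6)²


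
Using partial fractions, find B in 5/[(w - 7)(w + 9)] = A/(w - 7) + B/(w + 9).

Cover-up at w = -9: B = 5/(-9 - 7) = -5/16


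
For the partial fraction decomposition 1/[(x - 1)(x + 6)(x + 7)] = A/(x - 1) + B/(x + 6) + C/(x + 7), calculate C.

Cover-up at x = -7: C = 1/[(-7 - 1)(-7 + 6)] = 1/[(-8)(-1)] = 1/8


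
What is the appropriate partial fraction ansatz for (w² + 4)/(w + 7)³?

Repeated linear factor (power 3): P/(w + 7) + Q/(w + 7)² + R/(w + 7)³


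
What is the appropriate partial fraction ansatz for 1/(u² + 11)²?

Repeated quadratic factor: (Pu + Q)/(u² + 11) + (Ru + S)/(u² + 11)²


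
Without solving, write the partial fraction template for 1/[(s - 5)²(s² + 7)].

Repeated linear + quadratic: α/(s - 5) + β/(s - 5)² + (γs + δ)/(s² + 7)


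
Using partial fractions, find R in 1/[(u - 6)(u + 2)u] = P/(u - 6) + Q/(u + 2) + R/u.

Cover-up at u = 0: R = 1/[(0 - 6)(0 + 2)] = 1/[(-6)(2)] = -1/12


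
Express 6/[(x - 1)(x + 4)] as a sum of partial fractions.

6/(x - 1)(x + 4) = A/(x - 1) + B/(x + 4). A = 6/(1 + 4) = 6/5, B = 6/(-4 - 1) = -6/5
Result: (6/5)/(x - 1) - (6/5)/(x + 4)


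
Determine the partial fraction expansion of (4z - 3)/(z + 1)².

(4z - 3) = α(z + 1) + β. At z = -1: β = 4·(-1) - 3 = -7. Coeff of z: α = 4
Result: 4/(z + 1) - 7/(z + 1)²


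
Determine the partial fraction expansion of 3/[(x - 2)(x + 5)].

3/(x - 2)(x + 5) = P/(x - 2) + Q/(x + 5). P = 3/(2 + 5) = 3/7, Q = 3/(-5 - 2) = -3/7
Result: (3/7)/(x - 2) - (3/7)/(x + 5)


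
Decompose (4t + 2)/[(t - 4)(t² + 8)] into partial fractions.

At t=4: P = (4·4 + 2)/(4² + 8) = 3/4. Q = -P = -3/4, R = 4 - 4·P = 1
Result: (3/4)/(t - 4) - ((3/4)t - 1)/(t² + 8)


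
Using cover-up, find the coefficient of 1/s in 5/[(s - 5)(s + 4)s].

Cover s, set s=0: 5/[(0 - 5)(0 + 4)] = -1/4


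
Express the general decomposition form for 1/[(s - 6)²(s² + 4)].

Repeated linear + quadratic: P/(s - 6) + Q/(s - 6)² + (Rs + S)/(s² + 4)


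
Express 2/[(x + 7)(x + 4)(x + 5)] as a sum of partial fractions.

Using cover-up method: P = 1/3, Q = 2/3, R = -1
Result: (1/3)/(x + 7) + (2/3)/(x + 4) - 1/(x + 5)


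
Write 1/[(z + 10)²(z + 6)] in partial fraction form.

Cover-up at z=-6: C = 1/(-6 + 10)² = 1/16. Cover-up at z=-10: B = 1/(-10 + 6) = -1/4. Comparing z² coeff: A = -C = -1/16
Result: (-1/16)/(z + 10) - (1/4)/(z + 10)² + (1/16)/(z + 6)


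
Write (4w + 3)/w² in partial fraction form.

(4w + 3) = Pw + Q. At w = 0: Q = 4·0 + 3 = 3. Coeff of w: P = 4
Result: 4/w + 3/w²


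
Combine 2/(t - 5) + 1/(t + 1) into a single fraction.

Common denominator (t - 5)(t + 1). Numerator: 2(t + 1) + 1(t - 5) = (2t + 2) + (t - 5) = 3t - 3
Result: (3t - 3)/[(t - 5)(t + 1)]


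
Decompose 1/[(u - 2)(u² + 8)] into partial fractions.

Cover-up at u = 2: α = 1/(2² + 8) = 1/12. Then β = -α = -1/12, γ = -α·(0 + 2) = -1/6
Result: (1/12)/(u - 2) - ((1/12)u + 1/6)/(u² + 8)


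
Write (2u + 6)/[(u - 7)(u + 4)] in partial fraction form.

At u=7: A = (2·7 + 6)/(7 + 4) = 20/11. At u=-4: B = (2·(-4) + 6)/(-4 - 7) = 2/11
Result: (20/11)/(u - 7) + (2/11)/(u + 4)


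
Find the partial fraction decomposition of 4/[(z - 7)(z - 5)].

4/(z - 7)(z - 5) = P/(z - 7) + Q/(z - 5). P = 4/(7 - 5) = 2, Q = 4/(5 - 7) = -2
Result: 2/(z - 7) - 2/(z - 5)


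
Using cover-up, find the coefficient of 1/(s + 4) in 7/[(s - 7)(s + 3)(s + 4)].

Cover (s + 4), set s=-4: 7/[(-4 - 7)(-4 + 3)] = 7/11


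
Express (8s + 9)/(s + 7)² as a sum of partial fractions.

(8s + 9) = A(s + 7) + B. At s = -7: B = 8·(-7) + 9 = -47. Coeff of s: A = 8
Result: 8/(s + 7) - 47/(s + 7)²


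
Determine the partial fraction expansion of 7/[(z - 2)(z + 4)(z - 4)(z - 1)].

Using Heaviside cover-up: (-7/12)/(z - 2) - (7/240)/(z + 4) + (7/48)/(z - 4) + (7/15)/(z - 1)


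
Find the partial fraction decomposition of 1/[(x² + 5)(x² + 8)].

Coefficient matching gives α = γ = 0, β = 1/(8-5) = 1/3, δ = -β = -1/3
Result: (1/3)/(x² + 5) - (1/3)/(x² + 8)
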